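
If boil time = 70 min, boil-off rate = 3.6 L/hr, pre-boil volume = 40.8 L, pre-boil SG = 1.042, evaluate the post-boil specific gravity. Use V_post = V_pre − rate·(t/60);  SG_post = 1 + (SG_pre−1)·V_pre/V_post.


V_post = 40.8 − 3.6·(70/60) = 36.6000
SG_post = 1 + (1.042 − 1)·40.8/36.6000

1.0468


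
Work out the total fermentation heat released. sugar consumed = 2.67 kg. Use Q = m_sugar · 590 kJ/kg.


Q = 2.67 · 590

1575.3000 kJ


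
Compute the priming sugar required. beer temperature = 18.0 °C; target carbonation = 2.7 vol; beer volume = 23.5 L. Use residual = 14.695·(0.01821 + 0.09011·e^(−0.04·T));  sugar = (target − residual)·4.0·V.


residual = 14.695·(0.01821 + 0.09011·e^(−0.04·18.0)) = 0.9121
sugar = (2.7 − 0.9121)·4.0·23.5

168.0591 g


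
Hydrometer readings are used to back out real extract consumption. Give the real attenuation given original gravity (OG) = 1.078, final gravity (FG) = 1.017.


AA = (OG−FG)/(OG−1)·100;  RA = AA·0.8192
AA = (1.078 − 1.017)/(1.078 − 1)·100 = 78.2051
RA = 78.2051·0.8192

64.0656 %


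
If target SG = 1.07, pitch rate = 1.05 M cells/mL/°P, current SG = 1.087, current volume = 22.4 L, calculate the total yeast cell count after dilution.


V_w = V·((SG_c−1)/(SG_t−1)−1);  °P = 259 − 259/SG_t;  cells = rate·(V+V_w)·°P
V_w = 22.4·((1.087−1)/(1.07−1)−1) = 5.4400
V_final = 22.4 + 5.4400 = 27.8400
°P = 259 − 259/1.07 = 16.9439
cells = 1.05·27.8400·16.9439

495.3048 billion cells


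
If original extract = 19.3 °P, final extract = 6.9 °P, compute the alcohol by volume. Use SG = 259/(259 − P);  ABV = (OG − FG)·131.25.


OG = 259/(259 − 19.3) = 1.0805
FG = 259/(259 − 6.9) = 1.0274
ABV = (1.0805 − 1.0274)·131.25

6.9756 % ABV


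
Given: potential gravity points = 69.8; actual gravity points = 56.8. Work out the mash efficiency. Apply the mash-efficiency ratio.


efficiency = actual / potential × 100
efficiency = 56.8 / 69.8 × 100

81.3754 %


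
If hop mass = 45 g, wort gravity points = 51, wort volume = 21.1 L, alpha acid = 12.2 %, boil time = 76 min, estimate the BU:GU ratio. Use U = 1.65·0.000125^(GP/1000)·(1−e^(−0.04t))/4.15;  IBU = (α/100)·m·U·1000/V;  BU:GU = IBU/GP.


U = 1.65·0.000125^(51/1000)·(1−e^(−0.04·76))/4.15 = 0.2394
IBU = (12.2/100)·45·0.2394·1000/21.1 = 62.2846
BU:GU = 62.2846/51

1.2213


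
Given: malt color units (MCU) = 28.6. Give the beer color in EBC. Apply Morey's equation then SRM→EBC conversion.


SRM = 1.4922·MCU^0.6859;  EBC = SRM·1.97
SRM = 1.4922·28.6^0.6859 = 14.8850
EBC = 14.8850·1.97

29.3234 EBC


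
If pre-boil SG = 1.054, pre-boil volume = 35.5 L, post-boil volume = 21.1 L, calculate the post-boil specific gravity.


SG_post = 1 + (SG_pre − 1)·V_pre/V_post
pts_pre = (1.054 − 1)·1000 = 54.0000
pts_post = 54.0000·35.5/21.1 = 90.8531
SG_post = 1 + 90.8531/1000

1.0909


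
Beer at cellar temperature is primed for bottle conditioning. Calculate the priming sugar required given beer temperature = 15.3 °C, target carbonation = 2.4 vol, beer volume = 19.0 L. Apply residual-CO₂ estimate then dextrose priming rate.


residual = 14.695·(0.01821 + 0.09011·e^(−0.04·T));  sugar = (target − residual)·4.0·V
residual = 14.695·(0.01821 + 0.09011·e^(−0.04·15.3)) = 0.9856
sugar = (2.4 − 0.9856)·4.0·19.0

107.4909 g


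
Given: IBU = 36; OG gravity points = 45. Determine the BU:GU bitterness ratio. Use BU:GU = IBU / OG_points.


BU:GU = 36 / 45

0.8000


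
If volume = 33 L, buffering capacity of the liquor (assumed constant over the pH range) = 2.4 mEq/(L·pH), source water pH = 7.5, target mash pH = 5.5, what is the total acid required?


acid = buffering capacity · (pH_source − pH_target) · V
acid = 2.4 · (7.5 − 5.5) · 33

158.4000 mEq


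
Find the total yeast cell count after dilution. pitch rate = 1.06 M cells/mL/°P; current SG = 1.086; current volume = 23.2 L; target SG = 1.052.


V_w = V·((SG_c−1)/(SG_t−1)−1);  °P = 259 − 259/SG_t;  cells = rate·(V+V_w)·°P
V_w = 23.2·((1.086−1)/(1.052−1)−1) = 15.1692
V_final = 23.2 + 15.1692 = 38.3692
°P = 259 − 259/1.052 = 12.8023
cells = 1.06·38.3692·12.8023

520.6865 billion cells


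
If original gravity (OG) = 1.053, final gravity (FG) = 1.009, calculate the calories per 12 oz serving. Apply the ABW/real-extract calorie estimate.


ABW = (OG−FG)·131.25·0.79/FG;  °P = 259 − 259/SG (for OG→OE and FG→AE);  RE = 0.1808·OE + 0.8192·AE;  Cal = (6.9·ABW + 4·(RE−0.1))·FG·3.55
ABW = (1.053 − 1.009)·131.25·0.79/1.009 = 4.5216
OE = 259 − 259/1.053 = 13.0361 °P
AE = 259 − 259/1.009 = 2.3102 °P
RE = 0.1808·13.0361 + 0.8192·2.3102 = 4.2494 °P
Cal = (6.9·4.5216 + 4·(4.2494−0.1))·1.009·3.55

171.2048 kcal


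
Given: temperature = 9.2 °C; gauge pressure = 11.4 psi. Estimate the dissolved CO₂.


vols = (P + 14.695)·(0.01821 + 0.09011·e^(−0.04·T))
vols = (11.4 + 14.695)·(0.01821 + 0.09011·e^(−0.04·9.2))

2.1026 volumes


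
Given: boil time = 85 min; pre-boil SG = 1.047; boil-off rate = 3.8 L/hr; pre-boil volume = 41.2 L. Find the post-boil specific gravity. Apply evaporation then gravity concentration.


V_post = V_pre − rate·(t/60);  SG_post = 1 + (SG_pre−1)·V_pre/V_post
V_post = 41.2 − 3.8·(85/60) = 35.8167
SG_post = 1 + (1.047 − 1)·41.2/35.8167

1.0541


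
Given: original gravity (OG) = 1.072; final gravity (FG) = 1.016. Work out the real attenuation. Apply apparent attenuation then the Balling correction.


AA = (OG−FG)/(OG−1)·100;  RA = AA·0.8192
AA = (1.072 − 1.016)/(1.072 − 1)·100 = 77.7778
RA = 77.7778·0.8192

63.7156 %


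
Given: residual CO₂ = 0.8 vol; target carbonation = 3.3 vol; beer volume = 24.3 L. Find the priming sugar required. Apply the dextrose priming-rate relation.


sugar = (target − residual)·4.0·V
sugar = (3.3 − 0.8)·4.0·24.3

243.0000 g


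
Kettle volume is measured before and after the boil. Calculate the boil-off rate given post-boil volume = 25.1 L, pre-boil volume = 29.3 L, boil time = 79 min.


rate = (V_pre − V_post) / (t_min/60)
rate = (29.3 − 25.1) / (79/60)

3.1899 L/hr


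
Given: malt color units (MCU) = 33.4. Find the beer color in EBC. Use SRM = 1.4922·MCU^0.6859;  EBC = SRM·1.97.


SRM = 1.4922·33.4^0.6859 = 16.5564
EBC = 16.5564·1.97

32.6160 EBC


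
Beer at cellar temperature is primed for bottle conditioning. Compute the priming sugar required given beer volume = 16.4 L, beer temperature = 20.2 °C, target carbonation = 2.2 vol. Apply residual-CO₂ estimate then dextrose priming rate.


residual = 14.695·(0.01821 + 0.09011·e^(−0.04·T));  sugar = (target − residual)·4.0·V
residual = 14.695·(0.01821 + 0.09011·e^(−0.04·20.2)) = 0.8578
sugar = (2.2 − 0.8578)·4.0·16.4

88.0456 g


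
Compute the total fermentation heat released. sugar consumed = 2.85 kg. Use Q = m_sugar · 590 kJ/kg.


Q = 2.85 · 590

1681.5000 kJ


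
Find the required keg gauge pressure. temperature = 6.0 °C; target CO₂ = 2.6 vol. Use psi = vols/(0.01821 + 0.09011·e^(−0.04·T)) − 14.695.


psi = 2.6/(0.01821 + 0.09011·e^(−0.04·6.0)) − 14.695

14.4880 psi


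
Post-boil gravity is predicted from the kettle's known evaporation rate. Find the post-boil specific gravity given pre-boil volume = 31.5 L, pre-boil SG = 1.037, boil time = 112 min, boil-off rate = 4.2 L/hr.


V_post = V_pre − rate·(t/60);  SG_post = 1 + (SG_pre−1)·V_pre/V_post
V_post = 31.5 − 4.2·(112/60) = 23.6600
SG_post = 1 + (1.037 − 1)·31.5/23.6600

1.0493


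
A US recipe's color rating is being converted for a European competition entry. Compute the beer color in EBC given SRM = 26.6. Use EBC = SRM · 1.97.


EBC = 26.6 · 1.97

52.4020 EBC


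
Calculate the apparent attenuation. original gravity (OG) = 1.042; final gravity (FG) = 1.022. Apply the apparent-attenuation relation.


AA = (OG − FG)/(OG − 1) · 100
AA = (1.042 − 1.022)/(1.042 − 1) · 100

47.6190 %


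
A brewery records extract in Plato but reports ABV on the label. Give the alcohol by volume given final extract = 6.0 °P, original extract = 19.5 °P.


SG = 259/(259 − P);  ABV = (OG − FG)·131.25
OG = 259/(259 − 19.5) = 1.0814
FG = 259/(259 − 6.0) = 1.0237
ABV = (1.0814 − 1.0237)·131.25

7.5737 % ABV


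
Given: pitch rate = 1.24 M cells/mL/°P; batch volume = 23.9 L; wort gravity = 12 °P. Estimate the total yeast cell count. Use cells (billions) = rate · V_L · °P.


cells = 1.24 · 23.9 · 12

355.6320 billion cells


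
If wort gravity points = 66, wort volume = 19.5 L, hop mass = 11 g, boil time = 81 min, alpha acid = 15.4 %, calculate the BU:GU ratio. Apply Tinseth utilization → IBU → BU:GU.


U = 1.65·0.000125^(GP/1000)·(1−e^(−0.04t))/4.15;  IBU = (α/100)·m·U·1000/V;  BU:GU = IBU/GP
U = 1.65·0.000125^(66/1000)·(1−e^(−0.04·81))/4.15 = 0.2111
IBU = (15.4/100)·11·0.2111·1000/19.5 = 18.3383
BU:GU = 18.3383/66

0.2779


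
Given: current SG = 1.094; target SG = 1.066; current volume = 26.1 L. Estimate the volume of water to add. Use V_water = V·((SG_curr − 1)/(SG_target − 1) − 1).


V_water = 26.1·((1.094 − 1)/(1.066 − 1) − 1)

11.0727 L


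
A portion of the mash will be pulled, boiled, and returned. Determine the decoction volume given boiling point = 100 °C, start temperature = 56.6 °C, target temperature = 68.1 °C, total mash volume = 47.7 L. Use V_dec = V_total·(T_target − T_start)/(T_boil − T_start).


V_dec = 47.7·(68.1 − 56.6)/(100 − 56.6)

12.6394 L


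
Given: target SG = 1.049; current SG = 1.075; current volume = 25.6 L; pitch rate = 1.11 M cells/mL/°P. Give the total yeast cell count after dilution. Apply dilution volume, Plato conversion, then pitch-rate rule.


V_w = V·((SG_c−1)/(SG_t−1)−1);  °P = 259 − 259/SG_t;  cells = rate·(V+V_w)·°P
V_w = 25.6·((1.075−1)/(1.049−1)−1) = 13.5837
V_final = 25.6 + 13.5837 = 39.1837
°P = 259 − 259/1.049 = 12.0982
cells = 1.11·39.1837·12.0982

526.1971 billion cells


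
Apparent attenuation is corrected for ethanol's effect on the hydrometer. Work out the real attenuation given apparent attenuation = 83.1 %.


RA = AA · 0.8192
RA = 83.1 · 0.8192

68.0755 %


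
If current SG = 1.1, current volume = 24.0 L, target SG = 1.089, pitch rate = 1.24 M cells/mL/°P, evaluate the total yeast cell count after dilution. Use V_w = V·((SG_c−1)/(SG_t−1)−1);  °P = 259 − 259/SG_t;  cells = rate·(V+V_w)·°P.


V_w = 24.0·((1.1−1)/(1.089−1)−1) = 2.9663
V_final = 24.0 + 2.9663 = 26.9663
°P = 259 − 259/1.089 = 21.1671
cells = 1.24·26.9663·21.1671

707.7906 billion cells


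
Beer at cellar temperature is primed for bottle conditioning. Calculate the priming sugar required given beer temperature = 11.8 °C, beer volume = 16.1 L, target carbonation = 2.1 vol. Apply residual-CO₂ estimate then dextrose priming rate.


residual = 14.695·(0.01821 + 0.09011·e^(−0.04·T));  sugar = (target − residual)·4.0·V
residual = 14.695·(0.01821 + 0.09011·e^(−0.04·11.8)) = 1.0935
sugar = (2.1 − 1.0935)·4.0·16.1

64.8154 g


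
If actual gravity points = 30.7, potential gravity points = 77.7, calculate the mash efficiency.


efficiency = actual / potential × 100
efficiency = 30.7 / 77.7 × 100

39.5109 %


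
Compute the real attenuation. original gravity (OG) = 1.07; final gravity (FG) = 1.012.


AA = (OG−FG)/(OG−1)·100;  RA = AA·0.8192
AA = (1.07 − 1.012)/(1.07 − 1)·100 = 82.8571
RA = 82.8571·0.8192

67.8766 %


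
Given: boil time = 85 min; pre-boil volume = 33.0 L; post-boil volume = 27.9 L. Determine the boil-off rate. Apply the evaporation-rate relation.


rate = (V_pre − V_post) / (t_min/60)
rate = (33.0 − 27.9) / (85/60)

3.6000 L/hr


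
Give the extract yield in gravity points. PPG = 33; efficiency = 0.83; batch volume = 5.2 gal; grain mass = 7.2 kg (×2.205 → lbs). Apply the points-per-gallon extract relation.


points = lbs × PPG × eff / vol
lbs = 7.2 × 2.205 = 15.8760
points = 15.8760 × 33 × 0.83 / 5.2

83.6238 points


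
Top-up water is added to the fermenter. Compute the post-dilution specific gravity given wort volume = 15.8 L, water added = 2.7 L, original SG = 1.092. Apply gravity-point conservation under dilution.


SG_new = 1 + (SG_old − 1)·V_old/(V_old + V_water)
pts = (1.092 − 1)·1000·15.8/(15.8 + 2.7) = 78.5730
SG_new = 1 + 78.5730/1000

1.0786


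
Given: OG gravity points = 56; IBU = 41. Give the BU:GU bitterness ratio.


BU:GU = IBU / OG_points
BU:GU = 41 / 56

0.7321


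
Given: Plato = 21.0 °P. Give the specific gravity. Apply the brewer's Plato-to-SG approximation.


SG = 259/(259 − P)
SG = 259/(259 − 21.0)

1.0882


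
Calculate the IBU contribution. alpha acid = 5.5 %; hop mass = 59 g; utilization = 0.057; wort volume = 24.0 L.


IBU = (α/100)·mass·U·1000 / V
IBU = (5.5/100)·59·0.057·1000 / 24.0

7.7069 IBU


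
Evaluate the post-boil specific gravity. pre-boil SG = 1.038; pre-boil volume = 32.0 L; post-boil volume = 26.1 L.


SG_post = 1 + (SG_pre − 1)·V_pre/V_post
pts_pre = (1.038 − 1)·1000 = 38.0000
pts_post = 38.0000·32.0/26.1 = 46.5900
SG_post = 1 + 46.5900/1000

1.0466


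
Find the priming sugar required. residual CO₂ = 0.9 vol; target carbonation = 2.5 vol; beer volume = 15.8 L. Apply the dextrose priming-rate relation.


sugar = (target − residual)·4.0·V
sugar = (2.5 − 0.9)·4.0·15.8

101.1200 g


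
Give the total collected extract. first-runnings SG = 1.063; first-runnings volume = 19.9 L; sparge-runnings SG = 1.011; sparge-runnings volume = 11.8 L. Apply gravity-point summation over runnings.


total = Σ (SG_i − 1)·1000·V_i
first = (1.063 − 1)·1000·19.9 = 1253.7000
sparge = (1.011 − 1)·1000·11.8 = 129.8000
total = 1253.7000 + 129.8000

1383.5000 gravity·L


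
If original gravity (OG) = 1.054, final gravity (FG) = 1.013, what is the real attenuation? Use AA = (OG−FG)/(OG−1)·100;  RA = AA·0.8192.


AA = (1.054 − 1.013)/(1.054 − 1)·100 = 75.9259
RA = 75.9259·0.8192

62.1985 %


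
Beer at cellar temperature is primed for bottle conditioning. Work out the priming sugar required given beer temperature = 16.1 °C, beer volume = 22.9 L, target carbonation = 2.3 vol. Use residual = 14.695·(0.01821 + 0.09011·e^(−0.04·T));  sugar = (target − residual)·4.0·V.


residual = 14.695·(0.01821 + 0.09011·e^(−0.04·16.1)) = 0.9630
sugar = (2.3 − 0.9630)·4.0·22.9

122.4663 g


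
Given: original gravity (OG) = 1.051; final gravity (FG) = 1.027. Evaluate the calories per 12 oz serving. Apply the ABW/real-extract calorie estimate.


ABW = (OG−FG)·131.25·0.79/FG;  °P = 259 − 259/SG (for OG→OE and FG→AE);  RE = 0.1808·OE + 0.8192·AE;  Cal = (6.9·ABW + 4·(RE−0.1))·FG·3.55
ABW = (1.051 − 1.027)·131.25·0.79/1.027 = 2.4231
OE = 259 − 259/1.051 = 12.5680 °P
AE = 259 − 259/1.027 = 6.8092 °P
RE = 0.1808·12.5680 + 0.8192·6.8092 = 7.8504 °P
Cal = (6.9·2.4231 + 4·(7.8504−0.1))·1.027·3.55

173.9824 kcal


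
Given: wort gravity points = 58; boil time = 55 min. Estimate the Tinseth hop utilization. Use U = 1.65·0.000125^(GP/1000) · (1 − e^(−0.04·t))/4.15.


bigness = 1.65·0.000125^(58/1000) = 0.9797
boil_factor = (1 − e^(−0.04·55))/4.15 = 0.2143
U = 0.9797 · 0.2143

0.2099


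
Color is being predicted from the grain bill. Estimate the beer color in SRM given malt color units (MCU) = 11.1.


SRM = 1.4922 · MCU^0.6859
SRM = 1.4922 · 11.1^0.6859

7.7770 SRM


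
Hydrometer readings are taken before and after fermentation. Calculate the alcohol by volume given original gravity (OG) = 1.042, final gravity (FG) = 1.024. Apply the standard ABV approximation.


ABV = (OG − FG) · 131.25
ABV = (1.042 − 1.024) · 131.25

2.3625 % ABV


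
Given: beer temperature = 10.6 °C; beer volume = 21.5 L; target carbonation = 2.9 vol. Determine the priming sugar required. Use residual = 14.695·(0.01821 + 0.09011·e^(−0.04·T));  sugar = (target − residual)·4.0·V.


residual = 14.695·(0.01821 + 0.09011·e^(−0.04·10.6)) = 1.1342
sugar = (2.9 − 1.1342)·4.0·21.5

151.8621 g


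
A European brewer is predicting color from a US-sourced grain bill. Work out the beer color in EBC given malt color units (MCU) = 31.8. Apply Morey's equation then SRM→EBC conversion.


SRM = 1.4922·MCU^0.6859;  EBC = SRM·1.97
SRM = 1.4922·31.8^0.6859 = 16.0082
EBC = 16.0082·1.97

31.5361 EBC


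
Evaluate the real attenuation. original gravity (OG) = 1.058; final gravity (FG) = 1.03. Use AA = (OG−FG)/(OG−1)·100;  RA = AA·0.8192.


AA = (1.058 − 1.03)/(1.058 − 1)·100 = 48.2759
RA = 48.2759·0.8192

39.5476 %


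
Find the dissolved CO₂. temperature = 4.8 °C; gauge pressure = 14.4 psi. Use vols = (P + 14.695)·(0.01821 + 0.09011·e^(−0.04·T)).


vols = (14.4 + 14.695)·(0.01821 + 0.09011·e^(−0.04·4.8))

2.6936 volumes


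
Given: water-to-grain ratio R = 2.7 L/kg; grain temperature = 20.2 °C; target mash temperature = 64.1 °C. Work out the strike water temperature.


T_strike = (0.41/R)·(T_mash − T_grain) + T_mash
T_strike = (0.41/2.7)·(64.1 − 20.2) + 64.1

70.7663 °C


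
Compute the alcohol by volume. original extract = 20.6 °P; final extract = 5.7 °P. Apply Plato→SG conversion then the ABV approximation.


SG = 259/(259 − P);  ABV = (OG − FG)·131.25
OG = 259/(259 − 20.6) = 1.0864
FG = 259/(259 − 5.7) = 1.0225
ABV = (1.0864 − 1.0225)·131.25

8.3877 % ABV


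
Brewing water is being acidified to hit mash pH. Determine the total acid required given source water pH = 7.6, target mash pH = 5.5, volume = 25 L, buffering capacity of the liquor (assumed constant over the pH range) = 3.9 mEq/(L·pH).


acid = buffering capacity · (pH_source − pH_target) · V
acid = 3.9 · (7.6 − 5.5) · 25

204.7500 mEq


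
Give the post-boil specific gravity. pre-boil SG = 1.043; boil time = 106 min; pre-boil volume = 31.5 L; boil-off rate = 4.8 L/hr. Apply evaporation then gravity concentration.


V_post = V_pre − rate·(t/60);  SG_post = 1 + (SG_pre−1)·V_pre/V_post
V_post = 31.5 − 4.8·(106/60) = 23.0200
SG_post = 1 + (1.043 − 1)·31.5/23.0200

1.0588


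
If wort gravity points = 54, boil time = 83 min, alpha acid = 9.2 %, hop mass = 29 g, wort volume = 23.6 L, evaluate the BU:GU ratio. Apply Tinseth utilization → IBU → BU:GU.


U = 1.65·0.000125^(GP/1000)·(1−e^(−0.04t))/4.15;  IBU = (α/100)·m·U·1000/V;  BU:GU = IBU/GP
U = 1.65·0.000125^(54/1000)·(1−e^(−0.04·83))/4.15 = 0.2359
IBU = (9.2/100)·29·0.2359·1000/23.6 = 26.6656
BU:GU = 26.6656/54

0.4938


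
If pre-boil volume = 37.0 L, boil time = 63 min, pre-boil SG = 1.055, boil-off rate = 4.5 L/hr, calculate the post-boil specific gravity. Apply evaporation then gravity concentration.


V_post = V_pre − rate·(t/60);  SG_post = 1 + (SG_pre−1)·V_pre/V_post
V_post = 37.0 − 4.5·(63/60) = 32.2750
SG_post = 1 + (1.055 − 1)·37.0/32.2750

1.0631


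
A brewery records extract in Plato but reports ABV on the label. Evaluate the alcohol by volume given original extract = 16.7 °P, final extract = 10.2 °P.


SG = 259/(259 − P);  ABV = (OG − FG)·131.25
OG = 259/(259 − 16.7) = 1.0689
FG = 259/(259 − 10.2) = 1.0410
ABV = (1.0689 − 1.0410)·131.25

3.6653 % ABV


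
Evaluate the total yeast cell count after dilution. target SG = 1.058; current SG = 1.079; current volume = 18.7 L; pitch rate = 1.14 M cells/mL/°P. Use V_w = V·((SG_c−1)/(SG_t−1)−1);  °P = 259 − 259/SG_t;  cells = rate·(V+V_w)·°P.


V_w = 18.7·((1.079−1)/(1.058−1)−1) = 6.7707
V_final = 18.7 + 6.7707 = 25.4707
°P = 259 − 259/1.058 = 14.1985
cells = 1.14·25.4707·14.1985

412.2756 billion cells


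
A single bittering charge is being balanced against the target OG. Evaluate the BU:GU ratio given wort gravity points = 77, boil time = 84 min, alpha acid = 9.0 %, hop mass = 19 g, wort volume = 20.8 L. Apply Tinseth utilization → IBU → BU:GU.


U = 1.65·0.000125^(GP/1000)·(1−e^(−0.04t))/4.15;  IBU = (α/100)·m·U·1000/V;  BU:GU = IBU/GP
U = 1.65·0.000125^(77/1000)·(1−e^(−0.04·84))/4.15 = 0.1921
IBU = (9.0/100)·19·0.1921·1000/20.8 = 15.7935
BU:GU = 15.7935/77

0.2051


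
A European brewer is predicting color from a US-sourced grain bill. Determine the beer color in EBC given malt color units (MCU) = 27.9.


SRM = 1.4922·MCU^0.6859;  EBC = SRM·1.97
SRM = 1.4922·27.9^0.6859 = 14.6341
EBC = 14.6341·1.97

28.8292 EBC


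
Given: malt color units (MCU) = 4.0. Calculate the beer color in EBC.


SRM = 1.4922·MCU^0.6859;  EBC = SRM·1.97
SRM = 1.4922·4.0^0.6859 = 3.8617
EBC = 3.8617·1.97

7.6076 EBC


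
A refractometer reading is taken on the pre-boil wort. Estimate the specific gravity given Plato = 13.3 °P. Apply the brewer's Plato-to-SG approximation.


SG = 259/(259 − P)
SG = 259/(259 − 13.3)

1.0541


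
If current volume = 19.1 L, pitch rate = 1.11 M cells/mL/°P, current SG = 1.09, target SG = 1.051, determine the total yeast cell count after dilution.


V_w = V·((SG_c−1)/(SG_t−1)−1);  °P = 259 − 259/SG_t;  cells = rate·(V+V_w)·°P
V_w = 19.1·((1.09−1)/(1.051−1)−1) = 14.6059
V_final = 19.1 + 14.6059 = 33.7059
°P = 259 − 259/1.051 = 12.5680
cells = 1.11·33.7059·12.5680

470.2144 billion cells


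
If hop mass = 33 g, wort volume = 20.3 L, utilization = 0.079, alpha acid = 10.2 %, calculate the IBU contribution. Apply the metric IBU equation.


IBU = (α/100)·mass·U·1000 / V
IBU = (10.2/100)·33·0.079·1000 / 20.3

13.0992 IBU


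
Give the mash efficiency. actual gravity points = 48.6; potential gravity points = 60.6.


efficiency = actual / potential × 100
efficiency = 48.6 / 60.6 × 100

80.1980 %


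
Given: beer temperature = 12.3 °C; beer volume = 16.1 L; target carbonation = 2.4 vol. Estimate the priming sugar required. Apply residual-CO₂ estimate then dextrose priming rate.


residual = 14.695·(0.01821 + 0.09011·e^(−0.04·T));  sugar = (target − residual)·4.0·V
residual = 14.695·(0.01821 + 0.09011·e^(−0.04·12.3)) = 1.0772
sugar = (2.4 − 1.0772)·4.0·16.1

85.1887 g


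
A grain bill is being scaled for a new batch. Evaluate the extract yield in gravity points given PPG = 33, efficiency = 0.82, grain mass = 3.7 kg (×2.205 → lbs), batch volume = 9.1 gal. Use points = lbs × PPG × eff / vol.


lbs = 3.7 × 2.205 = 8.1585
points = 8.1585 × 33 × 0.82 / 9.1

24.2603 points


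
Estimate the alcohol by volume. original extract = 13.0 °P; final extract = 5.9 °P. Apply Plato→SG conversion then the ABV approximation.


SG = 259/(259 − P);  ABV = (OG − FG)·131.25
OG = 259/(259 − 13.0) = 1.0528
FG = 259/(259 − 5.9) = 1.0233
ABV = (1.0528 − 1.0233)·131.25

3.8764 % ABV


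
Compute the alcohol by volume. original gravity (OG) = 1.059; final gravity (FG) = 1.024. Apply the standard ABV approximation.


ABV = (OG − FG) · 131.25
ABV = (1.059 − 1.024) · 131.25

4.5937 % ABV


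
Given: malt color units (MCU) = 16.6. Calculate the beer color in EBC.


SRM = 1.4922·MCU^0.6859;  EBC = SRM·1.97
SRM = 1.4922·16.6^0.6859 = 10.2494
EBC = 10.2494·1.97

20.1914 EBC


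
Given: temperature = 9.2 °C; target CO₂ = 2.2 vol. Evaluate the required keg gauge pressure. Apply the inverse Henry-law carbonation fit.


psi = vols/(0.01821 + 0.09011·e^(−0.04·T)) − 14.695
psi = 2.2/(0.01821 + 0.09011·e^(−0.04·9.2)) − 14.695

12.6082 psi


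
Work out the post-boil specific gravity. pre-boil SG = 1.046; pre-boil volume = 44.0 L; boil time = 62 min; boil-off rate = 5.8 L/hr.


V_post = V_pre − rate·(t/60);  SG_post = 1 + (SG_pre−1)·V_pre/V_post
V_post = 44.0 − 5.8·(62/60) = 38.0067
SG_post = 1 + (1.046 − 1)·44.0/38.0067

1.0533


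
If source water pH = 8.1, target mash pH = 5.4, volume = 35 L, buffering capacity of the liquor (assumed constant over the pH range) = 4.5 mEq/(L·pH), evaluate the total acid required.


acid = buffering capacity · (pH_source − pH_target) · V
acid = 4.5 · (8.1 − 5.4) · 35

425.2500 mEq


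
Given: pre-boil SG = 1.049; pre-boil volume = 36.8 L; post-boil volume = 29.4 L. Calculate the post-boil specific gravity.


SG_post = 1 + (SG_pre − 1)·V_pre/V_post
pts_pre = (1.049 − 1)·1000 = 49.0000
pts_post = 49.0000·36.8/29.4 = 61.3333
SG_post = 1 + 61.3333/1000

1.0613


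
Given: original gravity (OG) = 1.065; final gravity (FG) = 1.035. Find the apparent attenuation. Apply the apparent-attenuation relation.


AA = (OG − FG)/(OG − 1) · 100
AA = (1.065 − 1.035)/(1.065 − 1) · 100

46.1538 %


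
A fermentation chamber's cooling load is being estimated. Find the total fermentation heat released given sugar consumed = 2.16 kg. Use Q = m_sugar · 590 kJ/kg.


Q = 2.16 · 590

1274.4000 kJ


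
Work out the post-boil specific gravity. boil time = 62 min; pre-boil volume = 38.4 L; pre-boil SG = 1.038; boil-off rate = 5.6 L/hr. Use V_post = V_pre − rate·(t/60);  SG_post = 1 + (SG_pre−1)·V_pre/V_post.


V_post = 38.4 − 5.6·(62/60) = 32.6133
SG_post = 1 + (1.038 − 1)·38.4/32.6133

1.0447


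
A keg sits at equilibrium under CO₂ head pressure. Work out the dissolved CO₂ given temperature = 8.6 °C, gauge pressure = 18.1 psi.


vols = (P + 14.695)·(0.01821 + 0.09011·e^(−0.04·T))
vols = (18.1 + 14.695)·(0.01821 + 0.09011·e^(−0.04·8.6))

2.6922 volumes


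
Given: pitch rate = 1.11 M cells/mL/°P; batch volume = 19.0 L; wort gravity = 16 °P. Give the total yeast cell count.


cells (billions) = rate · V_L · °P
cells = 1.11 · 19.0 · 16

337.4400 billion cells


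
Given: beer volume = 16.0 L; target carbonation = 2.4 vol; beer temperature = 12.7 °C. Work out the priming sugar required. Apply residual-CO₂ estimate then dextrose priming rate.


residual = 14.695·(0.01821 + 0.09011·e^(−0.04·T));  sugar = (target − residual)·4.0·V
residual = 14.695·(0.01821 + 0.09011·e^(−0.04·12.7)) = 1.0643
sugar = (2.4 − 1.0643)·4.0·16.0

85.4820 g


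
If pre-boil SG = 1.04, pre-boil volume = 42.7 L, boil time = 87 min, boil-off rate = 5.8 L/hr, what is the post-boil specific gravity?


V_post = V_pre − rate·(t/60);  SG_post = 1 + (SG_pre−1)·V_pre/V_post
V_post = 42.7 − 5.8·(87/60) = 34.2900
SG_post = 1 + (1.04 − 1)·42.7/34.2900

1.0498


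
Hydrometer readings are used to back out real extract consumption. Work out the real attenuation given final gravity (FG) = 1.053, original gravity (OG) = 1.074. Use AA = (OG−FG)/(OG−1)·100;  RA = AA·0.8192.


AA = (1.074 − 1.053)/(1.074 − 1)·100 = 28.3784
RA = 28.3784·0.8192

23.2476 %


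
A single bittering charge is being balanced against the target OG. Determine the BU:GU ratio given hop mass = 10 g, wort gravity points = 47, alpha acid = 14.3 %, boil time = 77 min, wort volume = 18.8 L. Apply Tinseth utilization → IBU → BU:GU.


U = 1.65·0.000125^(GP/1000)·(1−e^(−0.04t))/4.15;  IBU = (α/100)·m·U·1000/V;  BU:GU = IBU/GP
U = 1.65·0.000125^(47/1000)·(1−e^(−0.04·77))/4.15 = 0.2486
IBU = (14.3/100)·10·0.2486·1000/18.8 = 18.9119
BU:GU = 18.9119/47

0.4024


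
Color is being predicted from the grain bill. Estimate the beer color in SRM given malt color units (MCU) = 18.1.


SRM = 1.4922 · MCU^0.6859
SRM = 1.4922 · 18.1^0.6859

10.8760 SRM


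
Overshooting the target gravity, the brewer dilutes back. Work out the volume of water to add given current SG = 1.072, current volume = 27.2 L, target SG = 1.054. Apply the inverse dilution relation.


V_water = V·((SG_curr − 1)/(SG_target − 1) − 1)
V_water = 27.2·((1.072 − 1)/(1.054 − 1) − 1)

9.0667 L


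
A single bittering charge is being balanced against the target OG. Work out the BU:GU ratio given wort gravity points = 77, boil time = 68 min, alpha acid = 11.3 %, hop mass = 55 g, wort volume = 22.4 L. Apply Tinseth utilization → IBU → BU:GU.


U = 1.65·0.000125^(GP/1000)·(1−e^(−0.04t))/4.15;  IBU = (α/100)·m·U·1000/V;  BU:GU = IBU/GP
U = 1.65·0.000125^(77/1000)·(1−e^(−0.04·68))/4.15 = 0.1859
IBU = (11.3/100)·55·0.1859·1000/22.4 = 51.5818
BU:GU = 51.5818/77

0.6699


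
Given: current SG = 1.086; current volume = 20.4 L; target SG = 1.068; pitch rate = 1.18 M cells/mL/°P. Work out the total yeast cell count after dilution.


V_w = V·((SG_c−1)/(SG_t−1)−1);  °P = 259 − 259/SG_t;  cells = rate·(V+V_w)·°P
V_w = 20.4·((1.086−1)/(1.068−1)−1) = 5.4000
V_final = 20.4 + 5.4000 = 25.8000
°P = 259 − 259/1.068 = 16.4906
cells = 1.18·25.8000·16.4906

502.0409 billion cells


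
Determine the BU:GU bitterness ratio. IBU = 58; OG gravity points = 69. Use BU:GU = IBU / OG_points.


BU:GU = 58 / 69

0.8406


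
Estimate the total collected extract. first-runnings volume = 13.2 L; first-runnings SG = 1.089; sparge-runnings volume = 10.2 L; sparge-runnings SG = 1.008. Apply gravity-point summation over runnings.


total = Σ (SG_i − 1)·1000·V_i
first = (1.089 − 1)·1000·13.2 = 1174.8000
sparge = (1.008 − 1)·1000·10.2 = 81.6000
total = 1174.8000 + 81.6000

1256.4000 gravity·L


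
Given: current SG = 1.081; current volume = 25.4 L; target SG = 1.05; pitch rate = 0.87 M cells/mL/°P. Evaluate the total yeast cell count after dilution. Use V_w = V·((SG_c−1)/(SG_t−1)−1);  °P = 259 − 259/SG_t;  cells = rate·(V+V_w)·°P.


V_w = 25.4·((1.081−1)/(1.05−1)−1) = 15.7480
V_final = 25.4 + 15.7480 = 41.1480
°P = 259 − 259/1.05 = 12.3333
cells = 0.87·41.1480·12.3333

441.5180 billion cells


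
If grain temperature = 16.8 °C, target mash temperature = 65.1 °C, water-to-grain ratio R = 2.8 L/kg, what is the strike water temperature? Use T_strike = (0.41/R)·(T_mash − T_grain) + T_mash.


T_strike = (0.41/2.8)·(65.1 − 16.8) + 65.1

72.1725 °C


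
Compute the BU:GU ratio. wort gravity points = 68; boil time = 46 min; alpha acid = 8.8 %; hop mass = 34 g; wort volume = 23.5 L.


U = 1.65·0.000125^(GP/1000)·(1−e^(−0.04t))/4.15;  IBU = (α/100)·m·U·1000/V;  BU:GU = IBU/GP
U = 1.65·0.000125^(68/1000)·(1−e^(−0.04·46))/4.15 = 0.1815
IBU = (8.8/100)·34·0.1815·1000/23.5 = 23.1105
BU:GU = 23.1105/68

0.3399


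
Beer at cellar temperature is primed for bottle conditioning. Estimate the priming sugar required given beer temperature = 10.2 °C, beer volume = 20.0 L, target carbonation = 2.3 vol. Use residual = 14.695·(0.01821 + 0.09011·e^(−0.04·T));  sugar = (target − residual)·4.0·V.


residual = 14.695·(0.01821 + 0.09011·e^(−0.04·10.2)) = 1.1481
sugar = (2.3 − 1.1481)·4.0·20.0

92.1489 g


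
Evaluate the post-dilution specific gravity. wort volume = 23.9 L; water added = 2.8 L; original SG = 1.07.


SG_new = 1 + (SG_old − 1)·V_old/(V_old + V_water)
pts = (1.07 − 1)·1000·23.9/(23.9 + 2.8) = 62.6592
SG_new = 1 + 62.6592/1000

1.0627


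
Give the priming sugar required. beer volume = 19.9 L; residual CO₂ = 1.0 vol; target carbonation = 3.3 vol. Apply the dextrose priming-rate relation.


sugar = (target − residual)·4.0·V
sugar = (3.3 − 1.0)·4.0·19.9

183.0800 g


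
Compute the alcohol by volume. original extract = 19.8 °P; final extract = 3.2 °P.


SG = 259/(259 − P);  ABV = (OG − FG)·131.25
OG = 259/(259 − 19.8) = 1.0828
FG = 259/(259 − 3.2) = 1.0125
ABV = (1.0828 − 1.0125)·131.25

9.2224 % ABV


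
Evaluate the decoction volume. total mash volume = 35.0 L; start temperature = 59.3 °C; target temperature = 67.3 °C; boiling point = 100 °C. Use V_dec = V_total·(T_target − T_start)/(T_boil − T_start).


V_dec = 35.0·(67.3 − 59.3)/(100 − 59.3)

6.8796 L


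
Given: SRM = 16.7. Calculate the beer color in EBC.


EBC = SRM · 1.97
EBC = 16.7 · 1.97

32.8990 EBC


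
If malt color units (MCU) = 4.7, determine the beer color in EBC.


SRM = 1.4922·MCU^0.6859;  EBC = SRM·1.97
SRM = 1.4922·4.7^0.6859 = 4.3134
EBC = 4.3134·1.97

8.4974 EBC


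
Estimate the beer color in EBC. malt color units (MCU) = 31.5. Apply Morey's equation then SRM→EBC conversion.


SRM = 1.4922·MCU^0.6859;  EBC = SRM·1.97
SRM = 1.4922·31.5^0.6859 = 15.9044
EBC = 15.9044·1.97

31.3317 EBC


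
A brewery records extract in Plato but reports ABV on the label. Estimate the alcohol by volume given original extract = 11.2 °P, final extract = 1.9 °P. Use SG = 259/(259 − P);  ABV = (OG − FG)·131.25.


OG = 259/(259 − 11.2) = 1.0452
FG = 259/(259 − 1.9) = 1.0074
ABV = (1.0452 − 1.0074)·131.25

4.9623 % ABV


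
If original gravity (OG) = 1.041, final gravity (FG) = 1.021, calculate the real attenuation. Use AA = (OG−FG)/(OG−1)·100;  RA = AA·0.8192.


AA = (1.041 − 1.021)/(1.041 − 1)·100 = 48.7805
RA = 48.7805·0.8192

39.9610 %


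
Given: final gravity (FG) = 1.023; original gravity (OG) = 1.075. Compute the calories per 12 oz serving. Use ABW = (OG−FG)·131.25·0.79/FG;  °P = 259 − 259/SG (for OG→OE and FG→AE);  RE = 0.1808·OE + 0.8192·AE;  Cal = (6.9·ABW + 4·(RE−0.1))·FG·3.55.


ABW = (1.075 − 1.023)·131.25·0.79/1.023 = 5.2705
OE = 259 − 259/1.075 = 18.0698 °P
AE = 259 − 259/1.023 = 5.8231 °P
RE = 0.1808·18.0698 + 0.8192·5.8231 = 8.0373 °P
Cal = (6.9·5.2705 + 4·(8.0373−0.1))·1.023·3.55

247.3725 kcal


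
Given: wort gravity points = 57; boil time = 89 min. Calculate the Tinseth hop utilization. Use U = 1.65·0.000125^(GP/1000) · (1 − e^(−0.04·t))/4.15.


bigness = 1.65·0.000125^(57/1000) = 0.9886
boil_factor = (1 − e^(−0.04·89))/4.15 = 0.2341
U = 0.9886 · 0.2341

0.2314


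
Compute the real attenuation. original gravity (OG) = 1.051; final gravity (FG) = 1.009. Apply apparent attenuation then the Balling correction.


AA = (OG−FG)/(OG−1)·100;  RA = AA·0.8192
AA = (1.051 − 1.009)/(1.051 − 1)·100 = 82.3529
RA = 82.3529·0.8192

67.4635 %


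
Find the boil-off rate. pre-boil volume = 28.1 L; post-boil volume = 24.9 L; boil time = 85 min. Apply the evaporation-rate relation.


rate = (V_pre − V_post) / (t_min/60)
rate = (28.1 − 24.9) / (85/60)

2.2588 L/hr


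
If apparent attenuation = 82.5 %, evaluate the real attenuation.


RA = AA · 0.8192
RA = 82.5 · 0.8192

67.5840 %


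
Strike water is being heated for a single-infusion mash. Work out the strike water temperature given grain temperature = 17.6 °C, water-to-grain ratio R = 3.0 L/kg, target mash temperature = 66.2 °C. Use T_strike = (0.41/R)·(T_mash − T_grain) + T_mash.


T_strike = (0.41/3.0)·(66.2 − 17.6) + 66.2

72.8420 °C


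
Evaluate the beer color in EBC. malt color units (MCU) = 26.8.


SRM = 1.4922·MCU^0.6859;  EBC = SRM·1.97
SRM = 1.4922·26.8^0.6859 = 14.2359
EBC = 14.2359·1.97

28.0447 EBC


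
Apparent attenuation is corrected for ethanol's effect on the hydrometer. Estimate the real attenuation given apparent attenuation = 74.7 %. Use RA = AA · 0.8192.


RA = 74.7 · 0.8192

61.1942 %


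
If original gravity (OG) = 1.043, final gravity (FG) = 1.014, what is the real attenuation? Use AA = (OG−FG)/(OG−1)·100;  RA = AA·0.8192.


AA = (1.043 − 1.014)/(1.043 − 1)·100 = 67.4419
RA = 67.4419·0.8192

55.2484 %


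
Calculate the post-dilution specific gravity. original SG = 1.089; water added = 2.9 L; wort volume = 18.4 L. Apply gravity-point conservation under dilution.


SG_new = 1 + (SG_old − 1)·V_old/(V_old + V_water)
pts = (1.089 − 1)·1000·18.4/(18.4 + 2.9) = 76.8826
SG_new = 1 + 76.8826/1000

1.0769


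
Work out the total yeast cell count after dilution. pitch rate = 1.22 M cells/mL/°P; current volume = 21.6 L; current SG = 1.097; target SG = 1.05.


V_w = V·((SG_c−1)/(SG_t−1)−1);  °P = 259 − 259/SG_t;  cells = rate·(V+V_w)·°P
V_w = 21.6·((1.097−1)/(1.05−1)−1) = 20.3040
V_final = 21.6 + 20.3040 = 41.9040
°P = 259 − 259/1.05 = 12.3333
cells = 1.22·41.9040·12.3333

630.5155 billion cells


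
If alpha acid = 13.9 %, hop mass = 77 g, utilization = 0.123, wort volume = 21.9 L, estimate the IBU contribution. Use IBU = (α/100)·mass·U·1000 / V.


IBU = (13.9/100)·77·0.123·1000 / 21.9

60.1127 IBU


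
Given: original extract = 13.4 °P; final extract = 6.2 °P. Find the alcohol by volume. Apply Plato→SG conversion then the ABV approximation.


SG = 259/(259 − P);  ABV = (OG − FG)·131.25
OG = 259/(259 − 13.4) = 1.0546
FG = 259/(259 − 6.2) = 1.0245
ABV = (1.0546 − 1.0245)·131.25

3.9421 % ABV


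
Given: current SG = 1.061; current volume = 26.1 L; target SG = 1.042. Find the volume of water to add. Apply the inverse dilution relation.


V_water = V·((SG_curr − 1)/(SG_target − 1) − 1)
V_water = 26.1·((1.061 − 1)/(1.042 − 1) − 1)

11.8071 L


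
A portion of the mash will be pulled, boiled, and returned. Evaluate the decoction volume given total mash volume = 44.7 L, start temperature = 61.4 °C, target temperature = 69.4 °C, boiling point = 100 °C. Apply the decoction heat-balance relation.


V_dec = V_total·(T_target − T_start)/(T_boil − T_start)
V_dec = 44.7·(69.4 − 61.4)/(100 − 61.4)

9.2642 L


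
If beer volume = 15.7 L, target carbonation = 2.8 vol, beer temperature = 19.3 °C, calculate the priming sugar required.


residual = 14.695·(0.01821 + 0.09011·e^(−0.04·T));  sugar = (target − residual)·4.0·V
residual = 14.695·(0.01821 + 0.09011·e^(−0.04·19.3)) = 0.8795
sugar = (2.8 − 0.8795)·4.0·15.7

120.6088 g


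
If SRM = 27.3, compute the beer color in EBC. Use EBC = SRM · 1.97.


EBC = 27.3 · 1.97

53.7810 EBC


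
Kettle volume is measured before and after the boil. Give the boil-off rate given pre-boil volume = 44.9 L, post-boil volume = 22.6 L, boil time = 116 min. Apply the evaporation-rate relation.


rate = (V_pre − V_post) / (t_min/60)
rate = (44.9 − 22.6) / (116/60)

11.5345 L/hr


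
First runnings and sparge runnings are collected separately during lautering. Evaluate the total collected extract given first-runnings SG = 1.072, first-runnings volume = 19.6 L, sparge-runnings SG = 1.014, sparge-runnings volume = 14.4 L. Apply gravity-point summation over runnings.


total = Σ (SG_i − 1)·1000·V_i
first = (1.072 − 1)·1000·19.6 = 1411.2000
sparge = (1.014 − 1)·1000·14.4 = 201.6000
total = 1411.2000 + 201.6000

1612.8000 gravity·L


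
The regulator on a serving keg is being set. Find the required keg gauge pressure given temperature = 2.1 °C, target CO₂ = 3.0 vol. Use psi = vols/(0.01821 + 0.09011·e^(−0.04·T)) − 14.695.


psi = 3.0/(0.01821 + 0.09011·e^(−0.04·2.1)) − 14.695

14.9903 psi


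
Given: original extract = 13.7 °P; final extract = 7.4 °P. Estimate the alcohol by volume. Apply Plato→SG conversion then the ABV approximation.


SG = 259/(259 − P);  ABV = (OG − FG)·131.25
OG = 259/(259 − 13.7) = 1.0558
FG = 259/(259 − 7.4) = 1.0294
ABV = (1.0558 − 1.0294)·131.25

3.4700 % ABV


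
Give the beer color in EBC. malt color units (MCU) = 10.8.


SRM = 1.4922·MCU^0.6859;  EBC = SRM·1.97
SRM = 1.4922·10.8^0.6859 = 7.6322
EBC = 7.6322·1.97

15.0355 EBC


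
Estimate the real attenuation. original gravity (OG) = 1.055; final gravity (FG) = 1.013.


AA = (OG−FG)/(OG−1)·100;  RA = AA·0.8192
AA = (1.055 − 1.013)/(1.055 − 1)·100 = 76.3636
RA = 76.3636·0.8192

62.5571 %


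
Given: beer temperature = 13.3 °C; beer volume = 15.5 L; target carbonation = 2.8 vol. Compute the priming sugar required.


residual = 14.695·(0.01821 + 0.09011·e^(−0.04·T));  sugar = (target − residual)·4.0·V
residual = 14.695·(0.01821 + 0.09011·e^(−0.04·13.3)) = 1.0454
sugar = (2.8 − 1.0454)·4.0·15.5

108.7821 g
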